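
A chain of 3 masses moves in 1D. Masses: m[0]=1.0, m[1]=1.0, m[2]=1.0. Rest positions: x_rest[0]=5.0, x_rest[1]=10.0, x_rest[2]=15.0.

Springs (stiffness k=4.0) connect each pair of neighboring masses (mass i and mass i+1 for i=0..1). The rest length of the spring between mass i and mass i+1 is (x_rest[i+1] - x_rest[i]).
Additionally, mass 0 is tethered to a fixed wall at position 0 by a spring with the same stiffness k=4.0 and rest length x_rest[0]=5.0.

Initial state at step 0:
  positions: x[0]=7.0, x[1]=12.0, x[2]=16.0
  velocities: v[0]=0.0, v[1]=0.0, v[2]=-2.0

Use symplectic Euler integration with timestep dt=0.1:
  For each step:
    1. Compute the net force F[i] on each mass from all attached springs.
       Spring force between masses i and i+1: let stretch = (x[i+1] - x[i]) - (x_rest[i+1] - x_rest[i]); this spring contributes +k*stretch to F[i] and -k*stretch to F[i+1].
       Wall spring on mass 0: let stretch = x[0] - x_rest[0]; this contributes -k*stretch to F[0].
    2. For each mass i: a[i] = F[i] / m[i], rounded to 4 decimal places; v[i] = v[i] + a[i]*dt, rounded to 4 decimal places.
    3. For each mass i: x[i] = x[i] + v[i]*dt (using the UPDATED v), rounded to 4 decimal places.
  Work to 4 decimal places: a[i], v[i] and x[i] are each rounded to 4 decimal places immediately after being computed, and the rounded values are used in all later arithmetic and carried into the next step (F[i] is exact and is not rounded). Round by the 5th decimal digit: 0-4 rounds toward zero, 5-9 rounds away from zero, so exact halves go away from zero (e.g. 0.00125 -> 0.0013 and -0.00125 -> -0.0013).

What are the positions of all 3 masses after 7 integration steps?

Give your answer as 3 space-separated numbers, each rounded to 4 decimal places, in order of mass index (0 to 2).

Answer: 5.2682 10.7281 15.7301

Derivation:
Step 0: x=[7.0000 12.0000 16.0000] v=[0.0000 0.0000 -2.0000]
Step 1: x=[6.9200 11.9600 15.8400] v=[-0.8000 -0.4000 -1.6000]
Step 2: x=[6.7648 11.8736 15.7248] v=[-1.5520 -0.8640 -1.1520]
Step 3: x=[6.5434 11.7369 15.6556] v=[-2.2144 -1.3670 -0.6925]
Step 4: x=[6.2680 11.5492 15.6296] v=[-2.7544 -1.8769 -0.2600]
Step 5: x=[5.9531 11.3135 15.6404] v=[-3.1491 -2.3572 0.1078]
Step 6: x=[5.6145 11.0364 15.6781] v=[-3.3862 -2.7706 0.3770]
Step 7: x=[5.2682 10.7281 15.7301] v=[-3.4632 -3.0827 0.5203]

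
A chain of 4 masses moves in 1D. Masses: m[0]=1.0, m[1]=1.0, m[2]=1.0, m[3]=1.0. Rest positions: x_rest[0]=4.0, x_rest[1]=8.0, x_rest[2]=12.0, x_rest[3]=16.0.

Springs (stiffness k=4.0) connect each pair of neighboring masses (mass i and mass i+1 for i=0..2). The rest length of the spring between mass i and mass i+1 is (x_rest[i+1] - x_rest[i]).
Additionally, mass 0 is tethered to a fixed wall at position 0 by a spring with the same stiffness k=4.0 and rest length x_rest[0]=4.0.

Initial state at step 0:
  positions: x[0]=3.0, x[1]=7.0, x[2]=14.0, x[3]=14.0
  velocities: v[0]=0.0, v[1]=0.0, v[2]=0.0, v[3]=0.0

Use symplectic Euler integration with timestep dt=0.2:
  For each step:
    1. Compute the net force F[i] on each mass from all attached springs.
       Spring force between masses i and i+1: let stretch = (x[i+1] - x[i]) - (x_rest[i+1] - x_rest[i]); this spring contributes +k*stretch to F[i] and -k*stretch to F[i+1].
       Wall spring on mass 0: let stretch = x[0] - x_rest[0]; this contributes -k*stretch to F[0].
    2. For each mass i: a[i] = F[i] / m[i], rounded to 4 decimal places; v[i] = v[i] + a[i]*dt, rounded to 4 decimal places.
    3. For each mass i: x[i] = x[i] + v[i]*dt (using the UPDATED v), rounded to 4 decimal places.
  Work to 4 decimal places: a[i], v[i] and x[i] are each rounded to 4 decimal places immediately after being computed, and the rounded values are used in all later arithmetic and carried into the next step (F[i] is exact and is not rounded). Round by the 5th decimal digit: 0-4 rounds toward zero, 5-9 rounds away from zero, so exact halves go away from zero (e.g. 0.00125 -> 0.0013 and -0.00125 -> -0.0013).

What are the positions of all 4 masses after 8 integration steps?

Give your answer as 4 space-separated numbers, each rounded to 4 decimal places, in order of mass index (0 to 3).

Answer: 3.8244 6.9322 13.7395 14.7566

Derivation:
Step 0: x=[3.0000 7.0000 14.0000 14.0000] v=[0.0000 0.0000 0.0000 0.0000]
Step 1: x=[3.1600 7.4800 12.8800 14.6400] v=[0.8000 2.4000 -5.6000 3.2000]
Step 2: x=[3.5056 8.1328 11.1776 15.6384] v=[1.7280 3.2640 -8.5120 4.9920]
Step 3: x=[4.0307 8.5324 9.7018 16.5631] v=[2.6253 1.9981 -7.3792 4.6234]
Step 4: x=[4.6311 8.3989 9.1367 17.0300] v=[3.0021 -0.6677 -2.8257 2.3344]
Step 5: x=[5.0934 7.7806 9.7164 16.8740] v=[2.3115 -3.0917 2.8987 -0.7802]
Step 6: x=[5.1707 7.0420 11.1316 16.2127] v=[0.3865 -3.6928 7.0761 -3.3063]
Step 7: x=[4.7201 6.6584 12.7055 15.3785] v=[-2.2530 -1.9182 7.8693 -4.1712]
Step 8: x=[3.8244 6.9322 13.7395 14.7566] v=[-4.4784 1.3688 5.1700 -3.1096]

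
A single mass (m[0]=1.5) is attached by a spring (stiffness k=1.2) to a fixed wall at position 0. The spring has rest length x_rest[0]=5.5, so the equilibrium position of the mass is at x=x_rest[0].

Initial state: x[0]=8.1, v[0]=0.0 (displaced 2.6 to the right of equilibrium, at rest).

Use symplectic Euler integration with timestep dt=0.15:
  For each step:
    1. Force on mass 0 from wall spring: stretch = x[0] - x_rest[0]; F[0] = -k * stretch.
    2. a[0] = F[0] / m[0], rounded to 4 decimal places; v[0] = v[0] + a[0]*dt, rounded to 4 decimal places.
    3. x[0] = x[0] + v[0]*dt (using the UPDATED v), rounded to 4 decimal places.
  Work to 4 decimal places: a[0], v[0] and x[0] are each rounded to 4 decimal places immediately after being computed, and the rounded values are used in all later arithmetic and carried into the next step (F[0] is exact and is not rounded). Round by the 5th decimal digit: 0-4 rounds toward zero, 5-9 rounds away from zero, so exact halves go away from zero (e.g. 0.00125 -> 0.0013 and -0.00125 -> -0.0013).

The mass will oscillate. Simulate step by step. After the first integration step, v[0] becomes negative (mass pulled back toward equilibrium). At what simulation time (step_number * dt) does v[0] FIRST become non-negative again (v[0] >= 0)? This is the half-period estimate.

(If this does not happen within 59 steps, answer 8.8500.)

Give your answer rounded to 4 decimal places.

Step 0: x=[8.1000] v=[0.0000]
Step 1: x=[8.0532] v=[-0.3120]
Step 2: x=[7.9604] v=[-0.6184]
Step 3: x=[7.8234] v=[-0.9136]
Step 4: x=[7.6445] v=[-1.1924]
Step 5: x=[7.4270] v=[-1.4497]
Step 6: x=[7.1749] v=[-1.6809]
Step 7: x=[6.8926] v=[-1.8819]
Step 8: x=[6.5853] v=[-2.0490]
Step 9: x=[6.2584] v=[-2.1792]
Step 10: x=[5.9179] v=[-2.2702]
Step 11: x=[5.5699] v=[-2.3203]
Step 12: x=[5.2206] v=[-2.3287]
Step 13: x=[4.8763] v=[-2.2952]
Step 14: x=[4.5432] v=[-2.2204]
Step 15: x=[4.2274] v=[-2.1056]
Step 16: x=[3.9345] v=[-1.9529]
Step 17: x=[3.6698] v=[-1.7650]
Step 18: x=[3.4380] v=[-1.5454]
Step 19: x=[3.2433] v=[-1.2980]
Step 20: x=[3.0892] v=[-1.0272]
Step 21: x=[2.9785] v=[-0.7379]
Step 22: x=[2.9132] v=[-0.4353]
Step 23: x=[2.8945] v=[-0.1249]
Step 24: x=[2.9227] v=[0.1878]
First v>=0 after going negative at step 24, time=3.6000

Answer: 3.6000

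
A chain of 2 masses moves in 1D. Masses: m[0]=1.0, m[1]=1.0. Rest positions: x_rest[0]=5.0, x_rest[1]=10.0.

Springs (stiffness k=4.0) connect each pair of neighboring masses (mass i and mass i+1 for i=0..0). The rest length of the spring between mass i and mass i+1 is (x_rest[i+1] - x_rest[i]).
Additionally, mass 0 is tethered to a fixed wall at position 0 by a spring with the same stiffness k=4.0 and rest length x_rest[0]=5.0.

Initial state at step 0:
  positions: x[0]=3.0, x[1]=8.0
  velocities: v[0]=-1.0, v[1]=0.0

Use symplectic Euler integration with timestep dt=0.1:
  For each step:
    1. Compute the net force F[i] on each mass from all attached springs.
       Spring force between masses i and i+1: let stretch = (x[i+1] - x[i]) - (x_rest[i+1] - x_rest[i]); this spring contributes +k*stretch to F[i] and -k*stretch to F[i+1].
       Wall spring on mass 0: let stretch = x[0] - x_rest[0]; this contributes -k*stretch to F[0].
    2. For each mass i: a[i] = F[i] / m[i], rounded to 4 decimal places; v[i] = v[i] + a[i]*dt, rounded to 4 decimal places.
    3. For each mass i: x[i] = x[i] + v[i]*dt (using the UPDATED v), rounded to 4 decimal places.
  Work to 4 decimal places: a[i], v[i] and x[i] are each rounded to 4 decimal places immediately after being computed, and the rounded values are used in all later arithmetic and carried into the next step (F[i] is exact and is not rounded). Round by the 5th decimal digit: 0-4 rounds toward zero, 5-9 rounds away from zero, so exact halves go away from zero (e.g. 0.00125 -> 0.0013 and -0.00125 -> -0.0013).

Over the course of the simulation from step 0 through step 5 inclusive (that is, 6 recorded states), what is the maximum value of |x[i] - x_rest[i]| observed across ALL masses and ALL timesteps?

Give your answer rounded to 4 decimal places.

Step 0: x=[3.0000 8.0000] v=[-1.0000 0.0000]
Step 1: x=[2.9800 8.0000] v=[-0.2000 0.0000]
Step 2: x=[3.0416 7.9992] v=[0.6160 -0.0080]
Step 3: x=[3.1798 8.0001] v=[1.3824 0.0090]
Step 4: x=[3.3837 8.0082] v=[2.0386 0.0809]
Step 5: x=[3.6372 8.0313] v=[2.5349 0.2311]
Max displacement = 2.0200

Answer: 2.0200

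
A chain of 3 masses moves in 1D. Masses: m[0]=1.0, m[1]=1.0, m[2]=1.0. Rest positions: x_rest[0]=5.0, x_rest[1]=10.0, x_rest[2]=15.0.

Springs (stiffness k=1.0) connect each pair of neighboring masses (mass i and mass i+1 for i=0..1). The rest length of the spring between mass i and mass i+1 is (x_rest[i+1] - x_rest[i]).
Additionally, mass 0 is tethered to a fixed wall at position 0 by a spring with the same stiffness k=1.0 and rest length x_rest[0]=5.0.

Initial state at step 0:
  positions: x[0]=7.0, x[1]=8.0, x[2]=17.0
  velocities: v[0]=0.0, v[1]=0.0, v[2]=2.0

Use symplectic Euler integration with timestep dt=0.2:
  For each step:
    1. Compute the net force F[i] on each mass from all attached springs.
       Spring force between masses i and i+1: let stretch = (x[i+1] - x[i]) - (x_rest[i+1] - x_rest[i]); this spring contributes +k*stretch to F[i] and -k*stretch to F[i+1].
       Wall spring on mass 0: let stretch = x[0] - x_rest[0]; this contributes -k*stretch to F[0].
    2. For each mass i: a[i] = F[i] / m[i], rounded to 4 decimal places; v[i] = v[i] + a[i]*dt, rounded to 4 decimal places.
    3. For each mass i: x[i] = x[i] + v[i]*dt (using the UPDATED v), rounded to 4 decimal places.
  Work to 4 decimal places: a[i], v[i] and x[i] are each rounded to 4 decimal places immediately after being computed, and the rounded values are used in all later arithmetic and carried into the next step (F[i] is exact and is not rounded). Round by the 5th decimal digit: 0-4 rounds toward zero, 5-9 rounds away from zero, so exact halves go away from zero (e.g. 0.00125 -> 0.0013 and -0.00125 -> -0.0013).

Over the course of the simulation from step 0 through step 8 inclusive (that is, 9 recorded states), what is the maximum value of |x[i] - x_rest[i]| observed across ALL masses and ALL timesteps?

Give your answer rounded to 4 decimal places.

Answer: 3.8780

Derivation:
Step 0: x=[7.0000 8.0000 17.0000] v=[0.0000 0.0000 2.0000]
Step 1: x=[6.7600 8.3200 17.2400] v=[-1.2000 1.6000 1.2000]
Step 2: x=[6.3120 8.9344 17.3232] v=[-2.2400 3.0720 0.4160]
Step 3: x=[5.7164 9.7795 17.2708] v=[-2.9779 4.2253 -0.2618]
Step 4: x=[5.0547 10.7617 17.1188] v=[-3.3086 4.9109 -0.7601]
Step 5: x=[4.4191 11.7699 16.9125] v=[-3.1781 5.0409 -1.0315]
Step 6: x=[3.9007 12.6898 16.7005] v=[-2.5918 4.5993 -1.0600]
Step 7: x=[3.5779 13.4185 16.5281] v=[-1.6141 3.6436 -0.8621]
Step 8: x=[3.5056 13.8780 16.4313] v=[-0.3616 2.2974 -0.4840]
Max displacement = 3.8780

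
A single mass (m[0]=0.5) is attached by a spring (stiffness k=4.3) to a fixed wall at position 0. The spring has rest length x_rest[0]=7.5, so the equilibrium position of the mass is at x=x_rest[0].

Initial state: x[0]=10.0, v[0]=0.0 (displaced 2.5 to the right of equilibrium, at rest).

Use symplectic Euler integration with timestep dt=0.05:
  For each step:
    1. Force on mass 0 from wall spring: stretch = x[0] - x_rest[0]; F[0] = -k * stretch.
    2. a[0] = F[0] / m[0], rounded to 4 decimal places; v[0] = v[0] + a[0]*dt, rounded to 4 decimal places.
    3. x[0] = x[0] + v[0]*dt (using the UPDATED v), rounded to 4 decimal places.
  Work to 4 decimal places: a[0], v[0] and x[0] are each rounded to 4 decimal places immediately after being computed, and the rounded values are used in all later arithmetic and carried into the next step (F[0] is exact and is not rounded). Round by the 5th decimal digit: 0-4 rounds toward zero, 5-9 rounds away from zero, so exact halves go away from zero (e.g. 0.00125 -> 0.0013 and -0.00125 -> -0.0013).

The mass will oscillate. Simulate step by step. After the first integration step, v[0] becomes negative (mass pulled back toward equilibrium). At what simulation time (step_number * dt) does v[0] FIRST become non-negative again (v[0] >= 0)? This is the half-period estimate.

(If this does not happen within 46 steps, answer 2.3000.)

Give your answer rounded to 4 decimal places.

Step 0: x=[10.0000] v=[0.0000]
Step 1: x=[9.9463] v=[-1.0750]
Step 2: x=[9.8400] v=[-2.1269]
Step 3: x=[9.6833] v=[-3.1331]
Step 4: x=[9.4797] v=[-4.0719]
Step 5: x=[9.2335] v=[-4.9232]
Step 6: x=[8.9501] v=[-5.6686]
Step 7: x=[8.6355] v=[-6.2921]
Step 8: x=[8.2965] v=[-6.7804]
Step 9: x=[7.9404] v=[-7.1229]
Step 10: x=[7.5748] v=[-7.3123]
Step 11: x=[7.2076] v=[-7.3445]
Step 12: x=[6.8467] v=[-7.2188]
Step 13: x=[6.4998] v=[-6.9379]
Step 14: x=[6.1744] v=[-6.5078]
Step 15: x=[5.8775] v=[-5.9378]
Step 16: x=[5.6155] v=[-5.2401]
Step 17: x=[5.3940] v=[-4.4298]
Step 18: x=[5.2178] v=[-3.5242]
Step 19: x=[5.0907] v=[-2.5429]
Step 20: x=[5.0154] v=[-1.5069]
Step 21: x=[4.9935] v=[-0.4385]
Step 22: x=[5.0255] v=[0.6393]
First v>=0 after going negative at step 22, time=1.1000

Answer: 1.1000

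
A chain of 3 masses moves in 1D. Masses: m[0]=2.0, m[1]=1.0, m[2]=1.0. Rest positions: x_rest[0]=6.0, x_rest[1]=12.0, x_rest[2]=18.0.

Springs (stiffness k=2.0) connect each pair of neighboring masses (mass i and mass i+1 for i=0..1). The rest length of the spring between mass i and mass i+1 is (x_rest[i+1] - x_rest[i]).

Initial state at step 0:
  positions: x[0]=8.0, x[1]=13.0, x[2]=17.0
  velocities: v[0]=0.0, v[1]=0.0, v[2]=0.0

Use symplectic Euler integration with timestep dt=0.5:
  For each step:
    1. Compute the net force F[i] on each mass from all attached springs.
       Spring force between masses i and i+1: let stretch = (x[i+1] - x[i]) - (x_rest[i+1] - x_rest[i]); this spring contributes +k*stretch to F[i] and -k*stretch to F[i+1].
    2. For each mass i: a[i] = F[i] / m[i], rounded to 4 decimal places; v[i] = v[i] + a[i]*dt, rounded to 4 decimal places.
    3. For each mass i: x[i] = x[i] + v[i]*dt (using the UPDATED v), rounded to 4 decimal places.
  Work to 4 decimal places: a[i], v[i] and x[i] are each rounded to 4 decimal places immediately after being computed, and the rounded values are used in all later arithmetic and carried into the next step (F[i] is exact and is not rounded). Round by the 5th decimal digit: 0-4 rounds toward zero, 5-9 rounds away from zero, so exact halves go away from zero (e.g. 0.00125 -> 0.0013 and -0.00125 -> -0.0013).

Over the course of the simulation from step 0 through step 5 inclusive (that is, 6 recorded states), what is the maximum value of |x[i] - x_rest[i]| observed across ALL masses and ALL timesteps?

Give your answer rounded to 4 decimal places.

Answer: 2.5040

Derivation:
Step 0: x=[8.0000 13.0000 17.0000] v=[0.0000 0.0000 0.0000]
Step 1: x=[7.7500 12.5000 18.0000] v=[-0.5000 -1.0000 2.0000]
Step 2: x=[7.1875 12.3750 19.2500] v=[-1.1250 -0.2500 2.5000]
Step 3: x=[6.4219 13.0938 20.0625] v=[-1.5313 1.4375 1.6250]
Step 4: x=[5.8242 13.9610 20.3907] v=[-1.1954 1.7343 0.6563]
Step 5: x=[5.7607 13.9746 20.5040] v=[-0.1270 0.0272 0.2266]
Max displacement = 2.5040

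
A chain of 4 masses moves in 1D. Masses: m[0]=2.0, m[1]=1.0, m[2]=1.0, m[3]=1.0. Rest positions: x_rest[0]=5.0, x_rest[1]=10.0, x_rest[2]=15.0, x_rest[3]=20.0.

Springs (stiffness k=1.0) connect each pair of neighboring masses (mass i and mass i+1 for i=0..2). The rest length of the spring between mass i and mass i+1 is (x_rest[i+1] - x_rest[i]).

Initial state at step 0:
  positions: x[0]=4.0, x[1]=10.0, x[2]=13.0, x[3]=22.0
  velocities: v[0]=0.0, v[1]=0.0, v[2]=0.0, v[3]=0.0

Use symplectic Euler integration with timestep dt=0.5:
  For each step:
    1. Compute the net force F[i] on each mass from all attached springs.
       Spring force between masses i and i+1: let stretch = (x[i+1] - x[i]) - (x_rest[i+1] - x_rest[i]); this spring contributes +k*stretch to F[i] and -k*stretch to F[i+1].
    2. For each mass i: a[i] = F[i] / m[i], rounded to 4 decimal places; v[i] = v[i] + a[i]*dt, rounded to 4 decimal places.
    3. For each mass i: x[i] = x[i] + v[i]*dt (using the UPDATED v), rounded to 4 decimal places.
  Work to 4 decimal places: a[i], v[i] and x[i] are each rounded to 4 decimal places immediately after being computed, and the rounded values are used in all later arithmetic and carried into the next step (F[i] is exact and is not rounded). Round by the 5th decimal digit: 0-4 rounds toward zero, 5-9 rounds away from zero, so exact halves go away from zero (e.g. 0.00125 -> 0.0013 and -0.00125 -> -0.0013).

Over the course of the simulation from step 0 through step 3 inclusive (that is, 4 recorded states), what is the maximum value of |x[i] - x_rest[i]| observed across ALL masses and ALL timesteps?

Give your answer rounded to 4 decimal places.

Answer: 2.0079

Derivation:
Step 0: x=[4.0000 10.0000 13.0000 22.0000] v=[0.0000 0.0000 0.0000 0.0000]
Step 1: x=[4.1250 9.2500 14.5000 21.0000] v=[0.2500 -1.5000 3.0000 -2.0000]
Step 2: x=[4.2657 8.5313 16.3125 19.6250] v=[0.2813 -1.4375 3.6250 -2.7500]
Step 3: x=[4.3146 8.6915 17.0079 18.6719] v=[0.0977 0.3203 1.3907 -1.9063]
Max displacement = 2.0079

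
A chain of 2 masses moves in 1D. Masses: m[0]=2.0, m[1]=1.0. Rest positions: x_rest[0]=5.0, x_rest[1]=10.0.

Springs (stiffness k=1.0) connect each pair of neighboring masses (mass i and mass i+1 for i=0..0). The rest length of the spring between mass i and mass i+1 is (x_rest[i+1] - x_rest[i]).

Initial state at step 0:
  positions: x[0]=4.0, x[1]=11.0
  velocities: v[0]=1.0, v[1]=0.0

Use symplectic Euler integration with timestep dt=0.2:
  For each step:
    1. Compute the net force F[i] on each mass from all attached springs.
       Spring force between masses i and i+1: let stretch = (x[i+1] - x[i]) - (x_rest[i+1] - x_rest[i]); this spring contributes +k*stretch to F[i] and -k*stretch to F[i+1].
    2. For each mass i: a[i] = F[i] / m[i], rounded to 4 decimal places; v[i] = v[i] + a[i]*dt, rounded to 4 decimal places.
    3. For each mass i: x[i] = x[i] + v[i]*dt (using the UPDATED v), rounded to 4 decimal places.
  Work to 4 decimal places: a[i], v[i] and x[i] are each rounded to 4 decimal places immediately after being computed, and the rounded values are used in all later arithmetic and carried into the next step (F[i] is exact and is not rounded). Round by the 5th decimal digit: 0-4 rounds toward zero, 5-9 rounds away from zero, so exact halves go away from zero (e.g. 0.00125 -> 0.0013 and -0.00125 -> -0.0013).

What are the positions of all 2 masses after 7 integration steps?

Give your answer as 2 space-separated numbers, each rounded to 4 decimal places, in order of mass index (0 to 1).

Answer: 6.0511 9.6980

Derivation:
Step 0: x=[4.0000 11.0000] v=[1.0000 0.0000]
Step 1: x=[4.2400 10.9200] v=[1.2000 -0.4000]
Step 2: x=[4.5136 10.7728] v=[1.3680 -0.7360]
Step 3: x=[4.8124 10.5752] v=[1.4939 -0.9878]
Step 4: x=[5.1264 10.3471] v=[1.5702 -1.1404]
Step 5: x=[5.4449 10.1102] v=[1.5923 -1.1845]
Step 6: x=[5.7567 9.8867] v=[1.5588 -1.1176]
Step 7: x=[6.0511 9.6980] v=[1.4718 -0.9436]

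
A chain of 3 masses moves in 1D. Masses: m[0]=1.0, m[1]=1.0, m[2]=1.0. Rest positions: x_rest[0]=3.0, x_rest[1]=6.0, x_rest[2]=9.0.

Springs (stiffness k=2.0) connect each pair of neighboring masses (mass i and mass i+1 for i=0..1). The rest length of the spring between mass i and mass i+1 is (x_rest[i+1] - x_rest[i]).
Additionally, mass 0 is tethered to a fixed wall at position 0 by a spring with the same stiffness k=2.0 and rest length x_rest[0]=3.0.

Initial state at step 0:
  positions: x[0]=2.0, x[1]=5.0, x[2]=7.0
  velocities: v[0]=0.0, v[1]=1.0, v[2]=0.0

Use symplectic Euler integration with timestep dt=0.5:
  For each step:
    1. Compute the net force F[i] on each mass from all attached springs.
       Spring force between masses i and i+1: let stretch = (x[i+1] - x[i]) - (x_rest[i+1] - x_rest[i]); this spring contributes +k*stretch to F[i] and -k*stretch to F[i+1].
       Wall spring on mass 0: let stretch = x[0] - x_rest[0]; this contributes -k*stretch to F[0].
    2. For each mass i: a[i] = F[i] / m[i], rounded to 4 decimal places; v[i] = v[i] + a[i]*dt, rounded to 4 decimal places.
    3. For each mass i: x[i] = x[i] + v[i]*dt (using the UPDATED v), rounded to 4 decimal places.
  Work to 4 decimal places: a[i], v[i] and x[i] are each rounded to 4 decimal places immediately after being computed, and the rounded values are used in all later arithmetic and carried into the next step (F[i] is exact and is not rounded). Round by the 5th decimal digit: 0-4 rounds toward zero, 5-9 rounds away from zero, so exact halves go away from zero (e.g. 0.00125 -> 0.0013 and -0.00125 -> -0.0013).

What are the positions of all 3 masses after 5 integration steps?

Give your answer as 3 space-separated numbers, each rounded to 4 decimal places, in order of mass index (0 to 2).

Answer: 3.0938 7.0313 9.9688

Derivation:
Step 0: x=[2.0000 5.0000 7.0000] v=[0.0000 1.0000 0.0000]
Step 1: x=[2.5000 5.0000 7.5000] v=[1.0000 0.0000 1.0000]
Step 2: x=[3.0000 5.0000 8.2500] v=[1.0000 0.0000 1.5000]
Step 3: x=[3.0000 5.6250 8.8750] v=[0.0000 1.2500 1.2500]
Step 4: x=[2.8125 6.5625 9.3750] v=[-0.3750 1.8750 1.0000]
Step 5: x=[3.0938 7.0313 9.9688] v=[0.5625 0.9375 1.1875]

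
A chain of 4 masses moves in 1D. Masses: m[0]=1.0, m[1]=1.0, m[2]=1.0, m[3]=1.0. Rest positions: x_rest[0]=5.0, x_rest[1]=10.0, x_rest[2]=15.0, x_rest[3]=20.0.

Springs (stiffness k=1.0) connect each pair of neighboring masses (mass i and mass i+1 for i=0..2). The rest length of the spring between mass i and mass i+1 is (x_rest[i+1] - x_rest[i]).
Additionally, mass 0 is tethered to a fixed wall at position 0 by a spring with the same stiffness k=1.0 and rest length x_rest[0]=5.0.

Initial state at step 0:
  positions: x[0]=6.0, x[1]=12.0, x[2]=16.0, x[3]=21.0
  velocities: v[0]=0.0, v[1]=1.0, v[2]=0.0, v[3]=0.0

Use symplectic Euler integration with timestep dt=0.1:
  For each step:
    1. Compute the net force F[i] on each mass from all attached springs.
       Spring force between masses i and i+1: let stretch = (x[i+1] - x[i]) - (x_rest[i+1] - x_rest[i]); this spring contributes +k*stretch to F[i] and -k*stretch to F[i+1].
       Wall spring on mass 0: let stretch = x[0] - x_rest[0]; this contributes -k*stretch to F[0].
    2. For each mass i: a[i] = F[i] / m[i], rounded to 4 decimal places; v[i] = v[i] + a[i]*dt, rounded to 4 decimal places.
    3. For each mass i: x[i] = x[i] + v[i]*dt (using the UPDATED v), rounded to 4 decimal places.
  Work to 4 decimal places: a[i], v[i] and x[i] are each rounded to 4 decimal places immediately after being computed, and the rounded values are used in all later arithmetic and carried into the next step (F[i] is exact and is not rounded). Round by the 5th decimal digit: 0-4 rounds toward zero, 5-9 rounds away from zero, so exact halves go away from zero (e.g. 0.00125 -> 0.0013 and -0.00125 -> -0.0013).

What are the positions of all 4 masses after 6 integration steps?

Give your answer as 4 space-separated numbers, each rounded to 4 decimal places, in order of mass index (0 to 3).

Answer: 6.0196 12.1470 16.2160 21.0072

Derivation:
Step 0: x=[6.0000 12.0000 16.0000 21.0000] v=[0.0000 1.0000 0.0000 0.0000]
Step 1: x=[6.0000 12.0800 16.0100 21.0000] v=[0.0000 0.8000 0.1000 0.0000]
Step 2: x=[6.0008 12.1385 16.0306 21.0001] v=[0.0080 0.5850 0.2060 0.0010]
Step 3: x=[6.0030 12.1745 16.0620 21.0005] v=[0.0217 0.3604 0.3137 0.0041]
Step 4: x=[6.0069 12.1877 16.1039 21.0015] v=[0.0386 0.1320 0.4188 0.0103]
Step 5: x=[6.0125 12.1783 16.1556 21.0036] v=[0.0560 -0.0945 0.5169 0.0205]
Step 6: x=[6.0196 12.1470 16.2160 21.0072] v=[0.0713 -0.3134 0.6040 0.0357]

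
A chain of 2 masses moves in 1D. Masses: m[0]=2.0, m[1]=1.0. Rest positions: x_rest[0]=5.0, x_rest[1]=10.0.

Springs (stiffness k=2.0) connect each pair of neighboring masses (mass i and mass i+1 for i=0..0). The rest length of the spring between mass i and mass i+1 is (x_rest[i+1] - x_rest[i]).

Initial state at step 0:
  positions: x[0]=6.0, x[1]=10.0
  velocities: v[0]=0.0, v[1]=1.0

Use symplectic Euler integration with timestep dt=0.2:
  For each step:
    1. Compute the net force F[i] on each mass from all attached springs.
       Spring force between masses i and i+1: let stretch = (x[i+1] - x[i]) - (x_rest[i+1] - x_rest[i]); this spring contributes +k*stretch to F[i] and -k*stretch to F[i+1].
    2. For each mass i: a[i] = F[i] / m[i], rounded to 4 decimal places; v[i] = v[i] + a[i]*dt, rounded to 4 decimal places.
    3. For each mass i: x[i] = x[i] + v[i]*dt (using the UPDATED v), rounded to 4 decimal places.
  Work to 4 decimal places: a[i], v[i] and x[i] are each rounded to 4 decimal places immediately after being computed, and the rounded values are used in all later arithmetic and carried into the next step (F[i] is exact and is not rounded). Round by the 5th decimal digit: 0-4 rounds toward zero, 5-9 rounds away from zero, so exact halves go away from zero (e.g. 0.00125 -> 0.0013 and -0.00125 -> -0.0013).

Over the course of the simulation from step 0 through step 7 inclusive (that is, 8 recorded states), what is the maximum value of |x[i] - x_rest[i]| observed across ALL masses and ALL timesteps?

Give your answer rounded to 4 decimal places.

Answer: 1.9704

Derivation:
Step 0: x=[6.0000 10.0000] v=[0.0000 1.0000]
Step 1: x=[5.9600 10.2800] v=[-0.2000 1.4000]
Step 2: x=[5.8928 10.6144] v=[-0.3360 1.6720]
Step 3: x=[5.8145 10.9711] v=[-0.3917 1.7834]
Step 4: x=[5.7424 11.3153] v=[-0.3604 1.7208]
Step 5: x=[5.6932 11.6136] v=[-0.2458 1.4916]
Step 6: x=[5.6809 11.8383] v=[-0.0617 1.1234]
Step 7: x=[5.7149 11.9704] v=[0.1698 0.6604]
Max displacement = 1.9704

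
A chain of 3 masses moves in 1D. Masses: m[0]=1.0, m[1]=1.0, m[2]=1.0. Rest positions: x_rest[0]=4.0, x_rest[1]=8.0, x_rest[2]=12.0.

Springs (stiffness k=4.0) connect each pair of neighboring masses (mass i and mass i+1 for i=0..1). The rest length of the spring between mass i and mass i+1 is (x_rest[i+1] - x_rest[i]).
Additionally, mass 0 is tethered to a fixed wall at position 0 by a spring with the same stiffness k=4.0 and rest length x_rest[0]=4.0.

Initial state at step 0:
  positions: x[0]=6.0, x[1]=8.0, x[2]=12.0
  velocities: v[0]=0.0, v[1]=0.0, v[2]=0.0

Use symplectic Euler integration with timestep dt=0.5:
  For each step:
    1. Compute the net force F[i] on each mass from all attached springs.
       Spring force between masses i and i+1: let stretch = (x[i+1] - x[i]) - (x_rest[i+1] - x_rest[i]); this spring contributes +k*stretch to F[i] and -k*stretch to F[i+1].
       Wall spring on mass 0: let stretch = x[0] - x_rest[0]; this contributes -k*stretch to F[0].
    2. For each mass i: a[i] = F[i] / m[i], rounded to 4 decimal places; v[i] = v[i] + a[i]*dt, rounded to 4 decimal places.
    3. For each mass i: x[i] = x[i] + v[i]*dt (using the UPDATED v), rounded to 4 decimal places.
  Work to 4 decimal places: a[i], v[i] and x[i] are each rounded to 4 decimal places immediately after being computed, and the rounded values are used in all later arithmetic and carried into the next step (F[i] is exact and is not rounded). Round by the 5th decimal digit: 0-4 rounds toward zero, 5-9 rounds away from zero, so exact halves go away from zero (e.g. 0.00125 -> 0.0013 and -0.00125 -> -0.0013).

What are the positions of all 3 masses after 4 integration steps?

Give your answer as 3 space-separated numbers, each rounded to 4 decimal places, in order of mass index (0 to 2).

Answer: 4.0000 10.0000 10.0000

Derivation:
Step 0: x=[6.0000 8.0000 12.0000] v=[0.0000 0.0000 0.0000]
Step 1: x=[2.0000 10.0000 12.0000] v=[-8.0000 4.0000 0.0000]
Step 2: x=[4.0000 6.0000 14.0000] v=[4.0000 -8.0000 4.0000]
Step 3: x=[4.0000 8.0000 12.0000] v=[0.0000 4.0000 -4.0000]
Step 4: x=[4.0000 10.0000 10.0000] v=[0.0000 4.0000 -4.0000]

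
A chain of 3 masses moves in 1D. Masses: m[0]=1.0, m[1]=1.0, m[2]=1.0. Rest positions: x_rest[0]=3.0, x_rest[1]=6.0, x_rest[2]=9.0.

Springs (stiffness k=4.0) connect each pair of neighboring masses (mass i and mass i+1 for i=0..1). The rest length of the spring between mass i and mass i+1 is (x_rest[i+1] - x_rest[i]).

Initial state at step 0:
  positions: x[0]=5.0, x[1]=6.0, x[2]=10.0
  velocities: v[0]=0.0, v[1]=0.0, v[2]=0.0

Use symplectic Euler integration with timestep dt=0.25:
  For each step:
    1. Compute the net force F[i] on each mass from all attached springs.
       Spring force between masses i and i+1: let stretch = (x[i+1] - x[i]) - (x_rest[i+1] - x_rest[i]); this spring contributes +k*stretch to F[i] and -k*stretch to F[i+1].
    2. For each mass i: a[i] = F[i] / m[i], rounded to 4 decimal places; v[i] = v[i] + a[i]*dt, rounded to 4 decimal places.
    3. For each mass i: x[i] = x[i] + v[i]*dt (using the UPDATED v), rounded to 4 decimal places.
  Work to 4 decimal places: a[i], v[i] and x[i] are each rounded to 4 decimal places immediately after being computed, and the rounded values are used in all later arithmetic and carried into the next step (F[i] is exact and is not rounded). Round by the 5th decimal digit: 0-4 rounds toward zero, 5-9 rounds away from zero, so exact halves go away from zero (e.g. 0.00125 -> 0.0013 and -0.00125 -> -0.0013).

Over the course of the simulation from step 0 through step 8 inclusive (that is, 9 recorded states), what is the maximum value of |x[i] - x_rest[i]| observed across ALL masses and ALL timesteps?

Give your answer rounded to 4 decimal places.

Step 0: x=[5.0000 6.0000 10.0000] v=[0.0000 0.0000 0.0000]
Step 1: x=[4.5000 6.7500 9.7500] v=[-2.0000 3.0000 -1.0000]
Step 2: x=[3.8125 7.6875 9.5000] v=[-2.7500 3.7500 -1.0000]
Step 3: x=[3.3438 8.1094 9.5469] v=[-1.8750 1.6875 0.1875]
Step 4: x=[3.3165 7.6993 9.9844] v=[-0.1094 -1.6406 1.7500]
Step 5: x=[3.6349 6.7647 10.6006] v=[1.2734 -3.7383 2.4649]
Step 6: x=[3.9857 6.0067 11.0079] v=[1.4032 -3.0322 1.6290]
Step 7: x=[4.0918 5.9937 10.9149] v=[0.4242 -0.0520 -0.3722]
Step 8: x=[3.9233 6.7355 10.3416] v=[-0.6739 2.9673 -2.2934]
Max displacement = 2.1094

Answer: 2.1094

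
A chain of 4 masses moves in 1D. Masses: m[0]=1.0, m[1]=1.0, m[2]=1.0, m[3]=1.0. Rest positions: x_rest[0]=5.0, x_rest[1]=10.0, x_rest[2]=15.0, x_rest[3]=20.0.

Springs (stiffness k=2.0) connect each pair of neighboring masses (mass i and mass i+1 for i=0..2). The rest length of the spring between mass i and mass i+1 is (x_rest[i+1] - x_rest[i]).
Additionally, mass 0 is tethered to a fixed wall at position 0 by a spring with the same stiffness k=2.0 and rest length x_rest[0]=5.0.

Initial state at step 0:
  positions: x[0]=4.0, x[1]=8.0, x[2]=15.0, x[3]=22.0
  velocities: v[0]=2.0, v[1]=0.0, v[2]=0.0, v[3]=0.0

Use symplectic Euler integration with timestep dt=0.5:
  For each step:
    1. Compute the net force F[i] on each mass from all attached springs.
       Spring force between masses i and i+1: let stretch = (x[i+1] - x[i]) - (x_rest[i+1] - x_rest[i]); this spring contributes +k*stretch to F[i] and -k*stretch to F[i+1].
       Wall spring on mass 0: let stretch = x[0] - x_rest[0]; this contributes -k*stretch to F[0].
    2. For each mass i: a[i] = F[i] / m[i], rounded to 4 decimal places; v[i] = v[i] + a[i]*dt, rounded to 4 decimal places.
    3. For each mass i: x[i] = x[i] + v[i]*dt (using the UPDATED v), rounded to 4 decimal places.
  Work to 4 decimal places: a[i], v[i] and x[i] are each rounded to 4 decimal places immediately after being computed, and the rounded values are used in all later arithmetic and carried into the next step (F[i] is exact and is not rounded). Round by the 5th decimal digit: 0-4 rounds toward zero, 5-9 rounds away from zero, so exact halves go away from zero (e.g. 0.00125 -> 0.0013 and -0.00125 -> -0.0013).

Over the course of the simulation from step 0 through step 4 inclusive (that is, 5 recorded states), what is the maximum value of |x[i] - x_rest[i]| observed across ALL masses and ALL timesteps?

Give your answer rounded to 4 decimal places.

Answer: 2.5000

Derivation:
Step 0: x=[4.0000 8.0000 15.0000 22.0000] v=[2.0000 0.0000 0.0000 0.0000]
Step 1: x=[5.0000 9.5000 15.0000 21.0000] v=[2.0000 3.0000 0.0000 -2.0000]
Step 2: x=[5.7500 11.5000 15.2500 19.5000] v=[1.5000 4.0000 0.5000 -3.0000]
Step 3: x=[6.5000 12.5000 15.7500 18.3750] v=[1.5000 2.0000 1.0000 -2.2500]
Step 4: x=[7.0000 12.1250 15.9375 18.4375] v=[1.0000 -0.7500 0.3750 0.1250]
Max displacement = 2.5000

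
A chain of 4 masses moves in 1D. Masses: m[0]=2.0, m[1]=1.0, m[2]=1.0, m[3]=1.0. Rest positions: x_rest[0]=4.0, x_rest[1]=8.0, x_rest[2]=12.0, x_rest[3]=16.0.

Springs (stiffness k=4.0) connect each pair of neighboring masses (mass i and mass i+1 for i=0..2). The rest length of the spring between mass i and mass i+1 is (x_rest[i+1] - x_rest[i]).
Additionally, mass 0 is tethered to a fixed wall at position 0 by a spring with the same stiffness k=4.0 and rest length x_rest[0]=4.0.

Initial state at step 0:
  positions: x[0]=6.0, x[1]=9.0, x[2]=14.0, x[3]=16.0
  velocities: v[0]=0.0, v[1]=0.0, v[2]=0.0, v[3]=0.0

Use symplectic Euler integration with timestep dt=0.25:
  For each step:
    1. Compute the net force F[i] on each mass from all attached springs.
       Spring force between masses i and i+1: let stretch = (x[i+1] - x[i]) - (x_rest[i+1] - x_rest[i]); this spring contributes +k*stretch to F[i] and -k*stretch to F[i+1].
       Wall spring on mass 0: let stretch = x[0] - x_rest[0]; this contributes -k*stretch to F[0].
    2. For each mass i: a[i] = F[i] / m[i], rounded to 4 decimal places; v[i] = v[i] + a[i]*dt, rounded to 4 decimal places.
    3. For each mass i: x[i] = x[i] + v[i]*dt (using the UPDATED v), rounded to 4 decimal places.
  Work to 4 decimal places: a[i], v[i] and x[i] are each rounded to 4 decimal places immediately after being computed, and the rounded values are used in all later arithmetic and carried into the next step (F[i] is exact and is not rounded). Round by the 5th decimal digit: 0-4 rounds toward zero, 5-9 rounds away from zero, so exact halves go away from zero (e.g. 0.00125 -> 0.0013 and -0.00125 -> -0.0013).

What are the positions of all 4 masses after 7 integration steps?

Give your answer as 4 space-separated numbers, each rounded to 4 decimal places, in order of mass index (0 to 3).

Answer: 3.0158 6.9738 13.4604 17.3196

Derivation:
Step 0: x=[6.0000 9.0000 14.0000 16.0000] v=[0.0000 0.0000 0.0000 0.0000]
Step 1: x=[5.6250 9.5000 13.2500 16.5000] v=[-1.5000 2.0000 -3.0000 2.0000]
Step 2: x=[5.0313 9.9688 12.3750 17.1875] v=[-2.3750 1.8750 -3.5000 2.7500]
Step 3: x=[4.4258 9.8047 12.1016 17.6719] v=[-2.4219 -0.6563 -1.0937 1.9375]
Step 4: x=[3.9395 8.8701 12.6465 17.7637] v=[-1.9454 -3.7383 2.1797 0.3672]
Step 5: x=[3.5770 7.6470 13.5266 17.5762] v=[-1.4499 -4.8925 3.5205 -0.7500]
Step 6: x=[3.2762 6.8763 13.9492 17.3763] v=[-1.2034 -3.0829 1.6905 -0.7996]
Step 7: x=[3.0158 6.9738 13.4604 17.3196] v=[-1.0415 0.3899 -1.9553 -0.2267]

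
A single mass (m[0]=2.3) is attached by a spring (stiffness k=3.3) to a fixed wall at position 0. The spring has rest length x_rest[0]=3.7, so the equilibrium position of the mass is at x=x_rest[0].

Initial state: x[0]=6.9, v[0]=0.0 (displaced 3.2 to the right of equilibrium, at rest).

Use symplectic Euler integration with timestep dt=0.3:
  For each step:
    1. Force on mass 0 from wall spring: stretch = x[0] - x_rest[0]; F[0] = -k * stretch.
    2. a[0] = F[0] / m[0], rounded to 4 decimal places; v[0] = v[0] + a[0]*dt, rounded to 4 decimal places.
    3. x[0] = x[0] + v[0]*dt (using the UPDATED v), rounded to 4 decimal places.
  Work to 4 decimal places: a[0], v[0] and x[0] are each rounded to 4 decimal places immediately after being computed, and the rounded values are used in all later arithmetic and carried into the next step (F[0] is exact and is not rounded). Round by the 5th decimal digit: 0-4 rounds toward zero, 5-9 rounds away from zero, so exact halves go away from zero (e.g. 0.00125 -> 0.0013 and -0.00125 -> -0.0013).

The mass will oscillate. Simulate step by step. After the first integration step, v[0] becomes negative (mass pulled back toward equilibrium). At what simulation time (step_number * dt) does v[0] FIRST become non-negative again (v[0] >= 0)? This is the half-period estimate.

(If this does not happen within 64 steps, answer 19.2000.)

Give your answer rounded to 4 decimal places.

Step 0: x=[6.9000] v=[0.0000]
Step 1: x=[6.4868] v=[-1.3774]
Step 2: x=[5.7137] v=[-2.5770]
Step 3: x=[4.6806] v=[-3.4438]
Step 4: x=[3.5208] v=[-3.8659]
Step 5: x=[2.3842] v=[-3.7888]
Step 6: x=[1.4175] v=[-3.2224]
Step 7: x=[0.7455] v=[-2.2399]
Step 8: x=[0.4550] v=[-0.9682]
Step 9: x=[0.5836] v=[0.4286]
First v>=0 after going negative at step 9, time=2.7000

Answer: 2.7000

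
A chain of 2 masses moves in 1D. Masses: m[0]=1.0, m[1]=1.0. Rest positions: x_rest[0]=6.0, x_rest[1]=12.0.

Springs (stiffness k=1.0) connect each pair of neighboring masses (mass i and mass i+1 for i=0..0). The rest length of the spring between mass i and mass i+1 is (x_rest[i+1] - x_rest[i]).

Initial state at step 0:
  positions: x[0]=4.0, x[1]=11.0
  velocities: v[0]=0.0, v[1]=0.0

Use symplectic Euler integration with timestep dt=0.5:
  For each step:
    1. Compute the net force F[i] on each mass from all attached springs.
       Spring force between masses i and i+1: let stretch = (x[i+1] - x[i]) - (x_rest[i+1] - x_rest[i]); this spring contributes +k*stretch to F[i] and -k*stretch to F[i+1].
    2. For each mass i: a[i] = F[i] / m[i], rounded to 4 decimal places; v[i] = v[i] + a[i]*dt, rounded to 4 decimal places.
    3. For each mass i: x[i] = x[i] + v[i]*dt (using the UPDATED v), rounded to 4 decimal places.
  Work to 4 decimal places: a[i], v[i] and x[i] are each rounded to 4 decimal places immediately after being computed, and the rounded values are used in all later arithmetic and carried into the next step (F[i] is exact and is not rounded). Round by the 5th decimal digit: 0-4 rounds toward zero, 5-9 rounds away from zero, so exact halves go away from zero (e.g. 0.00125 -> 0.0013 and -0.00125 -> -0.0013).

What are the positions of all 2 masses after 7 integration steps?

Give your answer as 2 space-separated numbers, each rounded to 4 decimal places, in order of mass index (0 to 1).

Answer: 4.1523 10.8478

Derivation:
Step 0: x=[4.0000 11.0000] v=[0.0000 0.0000]
Step 1: x=[4.2500 10.7500] v=[0.5000 -0.5000]
Step 2: x=[4.6250 10.3750] v=[0.7500 -0.7500]
Step 3: x=[4.9375 10.0625] v=[0.6250 -0.6250]
Step 4: x=[5.0313 9.9688] v=[0.1875 -0.1875]
Step 5: x=[4.8594 10.1407] v=[-0.3438 0.3438]
Step 6: x=[4.5078 10.4923] v=[-0.7032 0.7032]
Step 7: x=[4.1523 10.8478] v=[-0.7110 0.7110]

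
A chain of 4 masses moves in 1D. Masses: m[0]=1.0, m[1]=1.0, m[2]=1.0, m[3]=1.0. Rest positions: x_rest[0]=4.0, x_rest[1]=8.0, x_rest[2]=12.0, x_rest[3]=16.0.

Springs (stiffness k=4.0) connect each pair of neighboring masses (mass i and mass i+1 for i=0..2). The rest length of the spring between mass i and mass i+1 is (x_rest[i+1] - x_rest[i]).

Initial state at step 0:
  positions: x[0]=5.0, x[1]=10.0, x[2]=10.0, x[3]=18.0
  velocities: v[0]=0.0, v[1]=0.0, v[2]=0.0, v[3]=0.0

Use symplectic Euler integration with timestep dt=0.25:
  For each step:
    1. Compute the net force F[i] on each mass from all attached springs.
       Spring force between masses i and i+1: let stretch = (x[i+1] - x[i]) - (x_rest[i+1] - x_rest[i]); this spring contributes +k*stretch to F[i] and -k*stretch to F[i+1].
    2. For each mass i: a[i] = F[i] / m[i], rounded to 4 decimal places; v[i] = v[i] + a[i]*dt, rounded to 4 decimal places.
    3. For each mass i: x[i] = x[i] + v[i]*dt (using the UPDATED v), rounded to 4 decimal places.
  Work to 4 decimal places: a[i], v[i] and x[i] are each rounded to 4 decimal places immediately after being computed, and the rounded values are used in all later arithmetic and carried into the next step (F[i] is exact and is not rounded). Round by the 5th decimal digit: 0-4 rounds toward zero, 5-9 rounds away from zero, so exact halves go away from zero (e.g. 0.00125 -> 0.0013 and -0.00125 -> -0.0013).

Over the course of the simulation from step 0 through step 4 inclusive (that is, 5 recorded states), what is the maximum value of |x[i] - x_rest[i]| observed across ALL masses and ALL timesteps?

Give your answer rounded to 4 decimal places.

Answer: 3.4531

Derivation:
Step 0: x=[5.0000 10.0000 10.0000 18.0000] v=[0.0000 0.0000 0.0000 0.0000]
Step 1: x=[5.2500 8.7500 12.0000 17.0000] v=[1.0000 -5.0000 8.0000 -4.0000]
Step 2: x=[5.3750 7.4375 14.4375 15.7500] v=[0.5000 -5.2500 9.7500 -5.0000]
Step 3: x=[5.0156 7.3594 15.4531 15.1719] v=[-1.4375 -0.3125 4.0625 -2.3125]
Step 4: x=[4.2422 8.7188 14.3750 15.6641] v=[-3.0937 5.4374 -4.3124 1.9687]
Max displacement = 3.4531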